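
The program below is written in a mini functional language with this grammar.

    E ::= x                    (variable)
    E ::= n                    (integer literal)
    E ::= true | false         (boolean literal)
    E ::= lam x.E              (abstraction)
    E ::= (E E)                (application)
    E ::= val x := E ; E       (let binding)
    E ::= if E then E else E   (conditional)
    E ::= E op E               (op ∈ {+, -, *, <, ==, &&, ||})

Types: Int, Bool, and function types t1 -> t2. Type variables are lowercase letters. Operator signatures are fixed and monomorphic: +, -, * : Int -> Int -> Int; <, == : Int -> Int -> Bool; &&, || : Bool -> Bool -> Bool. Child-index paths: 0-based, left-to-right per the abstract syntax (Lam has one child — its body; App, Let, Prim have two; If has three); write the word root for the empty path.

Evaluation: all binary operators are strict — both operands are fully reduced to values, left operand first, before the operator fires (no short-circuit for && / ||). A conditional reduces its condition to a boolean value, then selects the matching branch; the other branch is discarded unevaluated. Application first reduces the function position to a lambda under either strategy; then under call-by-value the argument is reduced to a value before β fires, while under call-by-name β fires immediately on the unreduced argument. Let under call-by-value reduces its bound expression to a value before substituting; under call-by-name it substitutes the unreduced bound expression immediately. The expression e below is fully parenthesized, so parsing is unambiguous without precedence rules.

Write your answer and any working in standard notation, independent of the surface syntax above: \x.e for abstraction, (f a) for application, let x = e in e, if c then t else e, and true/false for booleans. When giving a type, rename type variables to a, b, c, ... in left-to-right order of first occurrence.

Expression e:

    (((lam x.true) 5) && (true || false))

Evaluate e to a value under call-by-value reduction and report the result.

Trace:
step 0: (((\x.true) 5) && (true || false))
step 1: [beta@0] (true && (true || false))
step 2: [delta@1] (true && true)
step 3: [delta@root] true

Answer: true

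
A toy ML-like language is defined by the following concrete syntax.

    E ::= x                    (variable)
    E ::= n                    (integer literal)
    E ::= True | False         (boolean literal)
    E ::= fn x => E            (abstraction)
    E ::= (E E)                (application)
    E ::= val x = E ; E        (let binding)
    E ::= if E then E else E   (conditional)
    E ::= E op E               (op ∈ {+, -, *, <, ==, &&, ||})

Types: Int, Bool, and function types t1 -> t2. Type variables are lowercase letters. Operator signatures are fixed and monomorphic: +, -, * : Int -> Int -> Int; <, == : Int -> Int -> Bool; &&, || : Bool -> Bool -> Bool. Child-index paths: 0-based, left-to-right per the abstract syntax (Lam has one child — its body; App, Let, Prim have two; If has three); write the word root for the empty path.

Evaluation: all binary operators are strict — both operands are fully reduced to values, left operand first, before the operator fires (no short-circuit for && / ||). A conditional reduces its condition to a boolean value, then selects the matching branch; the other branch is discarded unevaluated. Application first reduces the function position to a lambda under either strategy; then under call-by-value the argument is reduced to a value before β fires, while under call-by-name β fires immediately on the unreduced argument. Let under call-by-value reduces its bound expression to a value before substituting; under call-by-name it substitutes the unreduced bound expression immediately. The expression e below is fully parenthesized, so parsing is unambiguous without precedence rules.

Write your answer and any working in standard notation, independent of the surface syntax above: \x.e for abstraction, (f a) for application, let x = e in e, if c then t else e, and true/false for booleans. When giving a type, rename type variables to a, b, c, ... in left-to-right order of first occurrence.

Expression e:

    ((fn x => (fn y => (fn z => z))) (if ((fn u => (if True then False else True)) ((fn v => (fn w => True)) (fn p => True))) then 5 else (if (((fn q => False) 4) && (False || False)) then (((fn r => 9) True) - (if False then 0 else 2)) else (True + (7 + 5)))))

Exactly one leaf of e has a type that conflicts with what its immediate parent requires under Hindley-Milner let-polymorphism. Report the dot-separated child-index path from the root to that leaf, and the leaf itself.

Derivation:
z : c
\z._ : c -> c
\y._ : b -> c -> c
\x._ : a -> b -> c -> c
  unify Bool ~ Bool
  unify Bool ~ Bool
\u._ : d -> Bool
\w._ : f -> Bool
\v._ : e -> f -> Bool
\p._ : g -> Bool
  unify e -> f -> Bool ~ (g -> Bool) -> h
  unify e ~ g -> Bool
  unify f -> Bool ~ h
_ _ : f -> Bool
  unify d -> Bool ~ (f -> Bool) -> i
  unify d ~ f -> Bool
  unify Bool ~ i
_ _ : Bool
  unify Bool ~ Bool
\q._ : j -> Bool
  unify j -> Bool ~ Int -> k
  unify j ~ Int
  unify Bool ~ k
_ _ : Bool
  unify Bool ~ Bool
  unify Bool ~ Bool
  unify Bool ~ Bool
  unify Bool ~ Bool
  unify Bool ~ Bool
\r._ : l -> Int
  unify l -> Int ~ Bool -> m
  unify l ~ Bool
  unify Int ~ m
_ _ : Int
  unify Int ~ Int
  unify Bool ~ Bool
  unify Int ~ Int
  unify Int ~ Int
  unify Bool ~ Int
  FAIL: mismatch Bool ~ Int

Answer: 1.2.2.0 : true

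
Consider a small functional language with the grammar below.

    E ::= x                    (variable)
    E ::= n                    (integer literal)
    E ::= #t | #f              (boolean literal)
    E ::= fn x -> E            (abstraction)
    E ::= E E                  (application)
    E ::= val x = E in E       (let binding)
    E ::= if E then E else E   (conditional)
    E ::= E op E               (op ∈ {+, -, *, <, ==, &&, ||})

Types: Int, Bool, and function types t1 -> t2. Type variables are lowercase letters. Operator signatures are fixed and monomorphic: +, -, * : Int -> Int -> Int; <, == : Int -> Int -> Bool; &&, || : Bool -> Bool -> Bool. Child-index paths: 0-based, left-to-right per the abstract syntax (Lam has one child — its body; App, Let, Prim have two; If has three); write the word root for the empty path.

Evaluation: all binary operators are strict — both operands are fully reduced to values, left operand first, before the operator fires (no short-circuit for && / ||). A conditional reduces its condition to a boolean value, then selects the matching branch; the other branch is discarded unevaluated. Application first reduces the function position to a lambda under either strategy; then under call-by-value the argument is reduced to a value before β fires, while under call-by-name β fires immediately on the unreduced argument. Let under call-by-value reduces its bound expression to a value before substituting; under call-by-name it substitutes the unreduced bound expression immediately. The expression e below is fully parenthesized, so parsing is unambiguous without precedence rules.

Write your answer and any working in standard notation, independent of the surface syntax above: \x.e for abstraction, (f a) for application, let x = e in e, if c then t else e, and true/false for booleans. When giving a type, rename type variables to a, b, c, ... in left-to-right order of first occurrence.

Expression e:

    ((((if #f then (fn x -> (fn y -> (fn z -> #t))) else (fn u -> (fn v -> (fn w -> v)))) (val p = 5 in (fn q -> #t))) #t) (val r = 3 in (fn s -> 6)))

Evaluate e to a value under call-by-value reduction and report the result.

Trace:
step 0: ((((if false then (\x.(\y.(\z.true))) else (\u.(\v.(\w.v)))) (let p = 5 in (\q.true))) true) (let r = 3 in (\s.6)))
step 1: [if@0.0.0] ((((\u.(\v.(\w.v))) (let p = 5 in (\q.true))) true) (let r = 3 in (\s.6)))
step 2: [let@0.0.1] ((((\u.(\v.(\w.v))) (\q.true)) true) (let r = 3 in (\s.6)))
step 3: [beta@0.0] (((\v.(\w.v)) true) (let r = 3 in (\s.6)))
step 4: [beta@0] ((\w.true) (let r = 3 in (\s.6)))
step 5: [let@1] ((\w.true) (\s.6))
step 6: [beta@root] true

Answer: true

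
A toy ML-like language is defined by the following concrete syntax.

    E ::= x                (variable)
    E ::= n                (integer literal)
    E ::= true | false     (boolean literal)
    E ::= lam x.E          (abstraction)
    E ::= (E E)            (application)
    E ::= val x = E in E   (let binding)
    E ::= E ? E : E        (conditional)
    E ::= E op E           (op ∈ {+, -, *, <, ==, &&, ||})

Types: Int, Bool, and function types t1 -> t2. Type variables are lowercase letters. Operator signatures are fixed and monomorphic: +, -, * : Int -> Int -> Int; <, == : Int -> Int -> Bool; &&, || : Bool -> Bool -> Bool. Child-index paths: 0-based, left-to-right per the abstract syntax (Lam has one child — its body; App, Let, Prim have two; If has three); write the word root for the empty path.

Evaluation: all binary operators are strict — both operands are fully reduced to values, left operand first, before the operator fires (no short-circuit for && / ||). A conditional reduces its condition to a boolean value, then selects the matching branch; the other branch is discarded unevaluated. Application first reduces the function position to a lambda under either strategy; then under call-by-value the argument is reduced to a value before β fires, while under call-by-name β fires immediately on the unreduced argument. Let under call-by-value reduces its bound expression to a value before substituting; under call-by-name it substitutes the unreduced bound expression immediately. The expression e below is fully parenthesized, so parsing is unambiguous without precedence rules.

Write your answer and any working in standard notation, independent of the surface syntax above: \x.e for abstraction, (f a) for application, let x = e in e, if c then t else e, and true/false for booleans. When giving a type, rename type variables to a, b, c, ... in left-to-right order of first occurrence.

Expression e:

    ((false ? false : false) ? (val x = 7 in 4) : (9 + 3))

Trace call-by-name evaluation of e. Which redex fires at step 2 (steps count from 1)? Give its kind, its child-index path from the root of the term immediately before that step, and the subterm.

Answer: if at root : (if false then (let x = 7 in 4) else (9 + 3))

Trace:
step 0: (if (if false then false else false) then (let x = 7 in 4) else (9 + 3))
step 1: [if@0] (if false then (let x = 7 in 4) else (9 + 3))
step 2: [if@root] (9 + 3)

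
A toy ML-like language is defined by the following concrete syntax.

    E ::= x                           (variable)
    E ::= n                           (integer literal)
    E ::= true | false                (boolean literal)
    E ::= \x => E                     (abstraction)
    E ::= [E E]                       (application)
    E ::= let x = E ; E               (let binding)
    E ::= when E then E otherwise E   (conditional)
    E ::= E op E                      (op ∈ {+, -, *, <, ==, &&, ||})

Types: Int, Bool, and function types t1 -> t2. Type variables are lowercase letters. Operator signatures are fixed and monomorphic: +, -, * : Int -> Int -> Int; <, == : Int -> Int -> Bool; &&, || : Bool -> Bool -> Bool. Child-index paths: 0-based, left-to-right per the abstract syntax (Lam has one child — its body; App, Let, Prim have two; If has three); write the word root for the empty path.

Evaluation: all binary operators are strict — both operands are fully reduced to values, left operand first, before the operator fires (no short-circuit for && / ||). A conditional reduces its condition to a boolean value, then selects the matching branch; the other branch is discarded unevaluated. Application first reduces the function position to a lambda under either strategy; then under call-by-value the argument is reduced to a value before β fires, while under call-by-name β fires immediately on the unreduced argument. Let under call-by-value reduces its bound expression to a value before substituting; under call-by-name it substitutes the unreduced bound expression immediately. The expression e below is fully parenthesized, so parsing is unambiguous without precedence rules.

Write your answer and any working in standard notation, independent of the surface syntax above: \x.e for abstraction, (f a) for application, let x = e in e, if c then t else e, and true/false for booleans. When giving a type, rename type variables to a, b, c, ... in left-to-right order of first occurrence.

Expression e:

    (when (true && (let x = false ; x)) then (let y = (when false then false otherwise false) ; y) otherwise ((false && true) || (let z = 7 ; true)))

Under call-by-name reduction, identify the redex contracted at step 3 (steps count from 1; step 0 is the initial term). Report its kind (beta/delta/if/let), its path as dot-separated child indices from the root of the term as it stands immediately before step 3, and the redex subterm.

Answer: if at root : (if false then (let y = (if false then false else false) in y) else ((false && true) || (let z = 7 in true)))

Derivation:
step 0: (if (true && (let x = false in x)) then (let y = (if false then false else false) in y) else ((false && true) || (let z = 7 in true)))
step 1: [let@0.1] (if (true && false) then (let y = (if false then false else false) in y) else ((false && true) || (let z = 7 in true)))
step 2: [delta@0] (if false then (let y = (if false then false else false) in y) else ((false && true) || (let z = 7 in true)))
step 3: [if@root] ((false && true) || (let z = 7 in true))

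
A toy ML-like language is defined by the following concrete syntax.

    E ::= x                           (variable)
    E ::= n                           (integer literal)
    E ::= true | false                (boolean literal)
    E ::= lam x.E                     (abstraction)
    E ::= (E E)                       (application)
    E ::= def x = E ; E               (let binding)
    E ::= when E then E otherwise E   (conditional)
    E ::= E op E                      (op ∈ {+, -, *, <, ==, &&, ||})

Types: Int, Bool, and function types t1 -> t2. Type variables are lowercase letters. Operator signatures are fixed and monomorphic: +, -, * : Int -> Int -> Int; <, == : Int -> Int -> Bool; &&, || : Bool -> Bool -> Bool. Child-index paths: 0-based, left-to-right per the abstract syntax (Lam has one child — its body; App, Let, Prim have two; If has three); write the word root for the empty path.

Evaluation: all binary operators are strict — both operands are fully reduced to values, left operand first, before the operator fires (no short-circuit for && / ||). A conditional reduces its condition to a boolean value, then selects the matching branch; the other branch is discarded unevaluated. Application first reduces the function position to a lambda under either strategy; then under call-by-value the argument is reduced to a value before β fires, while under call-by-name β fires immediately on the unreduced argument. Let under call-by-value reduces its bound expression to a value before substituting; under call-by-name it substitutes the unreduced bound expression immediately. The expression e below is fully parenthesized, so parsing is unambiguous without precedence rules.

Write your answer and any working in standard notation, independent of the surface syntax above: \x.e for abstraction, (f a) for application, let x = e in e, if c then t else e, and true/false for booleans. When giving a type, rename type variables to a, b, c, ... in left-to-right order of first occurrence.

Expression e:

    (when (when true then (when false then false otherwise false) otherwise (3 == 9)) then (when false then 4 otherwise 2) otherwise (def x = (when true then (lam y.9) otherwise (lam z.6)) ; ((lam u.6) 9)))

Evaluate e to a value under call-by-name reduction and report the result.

Answer: 6

Derivation:
step 0: (if (if true then (if false then false else false) else (3 == 9)) then (if false then 4 else 2) else (let x = (if true then (\y.9) else (\z.6)) in ((\u.6) 9)))
step 1: [if@0] (if (if false then false else false) then (if false then 4 else 2) else (let x = (if true then (\y.9) else (\z.6)) in ((\u.6) 9)))
step 2: [if@0] (if false then (if false then 4 else 2) else (let x = (if true then (\y.9) else (\z.6)) in ((\u.6) 9)))
step 3: [if@root] (let x = (if true then (\y.9) else (\z.6)) in ((\u.6) 9))
step 4: [let@root] ((\u.6) 9)
step 5: [beta@root] 6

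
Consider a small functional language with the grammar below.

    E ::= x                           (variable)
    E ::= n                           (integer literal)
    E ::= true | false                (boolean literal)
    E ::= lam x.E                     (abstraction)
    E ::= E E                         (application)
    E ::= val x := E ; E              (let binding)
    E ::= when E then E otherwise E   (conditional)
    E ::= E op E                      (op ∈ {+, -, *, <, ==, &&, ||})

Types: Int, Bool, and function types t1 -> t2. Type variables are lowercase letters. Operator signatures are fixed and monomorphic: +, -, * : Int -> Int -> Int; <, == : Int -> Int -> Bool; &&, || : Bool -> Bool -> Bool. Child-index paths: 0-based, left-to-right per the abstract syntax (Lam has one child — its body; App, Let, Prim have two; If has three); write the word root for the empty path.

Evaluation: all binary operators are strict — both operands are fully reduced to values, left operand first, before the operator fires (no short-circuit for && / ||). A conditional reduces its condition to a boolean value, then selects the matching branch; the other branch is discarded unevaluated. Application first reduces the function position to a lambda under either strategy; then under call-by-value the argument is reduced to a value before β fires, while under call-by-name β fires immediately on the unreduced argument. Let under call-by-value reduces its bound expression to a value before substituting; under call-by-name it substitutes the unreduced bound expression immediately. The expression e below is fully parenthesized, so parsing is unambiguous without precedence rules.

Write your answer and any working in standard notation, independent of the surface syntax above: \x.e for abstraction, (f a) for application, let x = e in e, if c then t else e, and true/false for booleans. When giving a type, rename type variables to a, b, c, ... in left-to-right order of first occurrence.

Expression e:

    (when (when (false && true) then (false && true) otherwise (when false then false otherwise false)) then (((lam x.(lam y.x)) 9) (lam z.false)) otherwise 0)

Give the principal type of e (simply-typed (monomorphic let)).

Answer: Int

Working:
  unify Bool ~ Bool
  unify Bool ~ Bool
  unify Bool ~ Bool
  unify Bool ~ Bool
  unify Bool ~ Bool
  unify Bool ~ Bool
  unify Bool ~ Bool
  unify Bool ~ Bool
  unify Bool ~ Bool
x : a
\y._ : b -> a
\x._ : a -> b -> a
  unify a -> b -> a ~ Int -> c
  unify a ~ Int
  unify b -> Int ~ c
_ _ : b -> Int
\z._ : d -> Bool
  unify b -> Int ~ (d -> Bool) -> e
  unify b ~ d -> Bool
  unify Int ~ e
_ _ : Int
  unify Int ~ Int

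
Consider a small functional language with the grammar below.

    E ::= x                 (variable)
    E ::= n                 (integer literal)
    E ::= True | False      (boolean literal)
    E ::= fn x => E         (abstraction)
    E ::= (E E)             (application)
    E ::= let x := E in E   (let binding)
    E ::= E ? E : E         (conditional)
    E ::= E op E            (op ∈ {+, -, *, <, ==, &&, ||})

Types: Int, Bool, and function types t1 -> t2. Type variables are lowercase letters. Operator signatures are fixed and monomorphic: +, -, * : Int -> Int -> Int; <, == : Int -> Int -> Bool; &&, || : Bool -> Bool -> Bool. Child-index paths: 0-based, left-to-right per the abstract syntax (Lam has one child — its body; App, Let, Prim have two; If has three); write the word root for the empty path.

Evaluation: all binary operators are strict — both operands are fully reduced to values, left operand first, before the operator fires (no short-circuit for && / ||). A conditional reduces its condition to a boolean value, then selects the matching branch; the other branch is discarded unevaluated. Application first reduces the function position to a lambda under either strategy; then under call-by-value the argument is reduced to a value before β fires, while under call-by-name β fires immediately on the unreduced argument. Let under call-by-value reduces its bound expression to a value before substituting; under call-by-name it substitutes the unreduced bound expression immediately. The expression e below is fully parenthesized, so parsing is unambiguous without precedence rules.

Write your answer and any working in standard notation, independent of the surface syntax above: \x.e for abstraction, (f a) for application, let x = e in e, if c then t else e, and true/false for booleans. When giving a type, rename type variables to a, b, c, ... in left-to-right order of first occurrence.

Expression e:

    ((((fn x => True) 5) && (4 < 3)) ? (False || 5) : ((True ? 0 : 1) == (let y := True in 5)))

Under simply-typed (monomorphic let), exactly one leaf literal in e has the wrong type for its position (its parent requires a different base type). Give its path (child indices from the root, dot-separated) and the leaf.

Working:
\x._ : a -> Bool
  unify a -> Bool ~ Int -> b
  unify a ~ Int
  unify Bool ~ b
_ _ : Bool
  unify Bool ~ Bool
  unify Int ~ Int
  unify Int ~ Int
  unify Bool ~ Bool
  unify Bool ~ Bool
  unify Bool ~ Bool
  unify Int ~ Bool
  FAIL: mismatch Int ~ Bool

Answer: 1.1 : 5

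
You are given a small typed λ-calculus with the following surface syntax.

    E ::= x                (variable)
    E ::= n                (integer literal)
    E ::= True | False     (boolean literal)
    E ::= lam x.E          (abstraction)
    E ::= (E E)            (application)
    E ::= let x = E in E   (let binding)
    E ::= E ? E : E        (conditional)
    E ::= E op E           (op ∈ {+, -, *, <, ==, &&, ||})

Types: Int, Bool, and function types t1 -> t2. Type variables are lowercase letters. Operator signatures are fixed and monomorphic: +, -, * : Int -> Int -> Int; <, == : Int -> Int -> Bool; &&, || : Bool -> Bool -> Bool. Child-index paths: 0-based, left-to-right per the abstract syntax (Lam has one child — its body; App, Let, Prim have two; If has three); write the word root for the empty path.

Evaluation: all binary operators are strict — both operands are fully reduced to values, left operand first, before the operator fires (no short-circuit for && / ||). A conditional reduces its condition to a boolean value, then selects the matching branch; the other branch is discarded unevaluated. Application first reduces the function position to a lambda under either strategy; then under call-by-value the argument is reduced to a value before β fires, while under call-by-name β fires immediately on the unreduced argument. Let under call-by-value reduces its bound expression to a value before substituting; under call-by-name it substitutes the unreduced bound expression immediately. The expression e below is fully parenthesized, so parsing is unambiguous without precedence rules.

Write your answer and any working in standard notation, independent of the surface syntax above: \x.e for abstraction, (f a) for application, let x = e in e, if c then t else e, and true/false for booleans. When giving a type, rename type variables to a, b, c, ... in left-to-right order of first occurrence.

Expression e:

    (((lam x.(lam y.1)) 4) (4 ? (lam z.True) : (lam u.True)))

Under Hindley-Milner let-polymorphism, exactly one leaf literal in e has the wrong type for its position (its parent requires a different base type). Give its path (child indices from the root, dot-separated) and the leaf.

Answer: 1.0 : 4

Derivation:
\y._ : b -> Int
\x._ : a -> b -> Int
  unify a -> b -> Int ~ Int -> c
  unify a ~ Int
  unify b -> Int ~ c
_ _ : b -> Int
  unify Int ~ Bool
  FAIL: mismatch Int ~ Bool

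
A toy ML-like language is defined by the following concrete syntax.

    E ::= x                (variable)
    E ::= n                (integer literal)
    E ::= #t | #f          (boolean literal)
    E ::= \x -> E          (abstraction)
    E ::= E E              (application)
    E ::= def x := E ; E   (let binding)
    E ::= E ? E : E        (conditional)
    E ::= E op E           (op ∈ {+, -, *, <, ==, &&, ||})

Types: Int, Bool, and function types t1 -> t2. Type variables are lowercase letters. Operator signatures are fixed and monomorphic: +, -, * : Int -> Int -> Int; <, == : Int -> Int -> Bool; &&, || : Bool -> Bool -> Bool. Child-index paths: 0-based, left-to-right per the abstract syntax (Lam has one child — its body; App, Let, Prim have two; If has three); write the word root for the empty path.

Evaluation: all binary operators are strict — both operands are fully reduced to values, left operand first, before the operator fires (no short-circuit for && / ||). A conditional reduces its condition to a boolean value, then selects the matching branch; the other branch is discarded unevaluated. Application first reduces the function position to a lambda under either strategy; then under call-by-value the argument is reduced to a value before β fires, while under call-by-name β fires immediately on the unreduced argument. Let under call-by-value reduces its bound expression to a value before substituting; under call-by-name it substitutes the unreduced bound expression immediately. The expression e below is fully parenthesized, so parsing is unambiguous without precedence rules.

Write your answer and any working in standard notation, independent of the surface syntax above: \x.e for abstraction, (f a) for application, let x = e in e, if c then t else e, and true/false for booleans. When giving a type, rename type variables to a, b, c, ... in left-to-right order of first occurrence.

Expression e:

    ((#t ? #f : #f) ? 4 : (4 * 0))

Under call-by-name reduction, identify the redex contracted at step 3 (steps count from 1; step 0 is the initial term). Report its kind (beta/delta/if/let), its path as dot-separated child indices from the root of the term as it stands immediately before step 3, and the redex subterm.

Derivation:
step 0: (if (if true then false else false) then 4 else (4 * 0))
step 1: [if@0] (if false then 4 else (4 * 0))
step 2: [if@root] (4 * 0)
step 3: [delta@root] 0

Answer: delta at root : (4 * 0)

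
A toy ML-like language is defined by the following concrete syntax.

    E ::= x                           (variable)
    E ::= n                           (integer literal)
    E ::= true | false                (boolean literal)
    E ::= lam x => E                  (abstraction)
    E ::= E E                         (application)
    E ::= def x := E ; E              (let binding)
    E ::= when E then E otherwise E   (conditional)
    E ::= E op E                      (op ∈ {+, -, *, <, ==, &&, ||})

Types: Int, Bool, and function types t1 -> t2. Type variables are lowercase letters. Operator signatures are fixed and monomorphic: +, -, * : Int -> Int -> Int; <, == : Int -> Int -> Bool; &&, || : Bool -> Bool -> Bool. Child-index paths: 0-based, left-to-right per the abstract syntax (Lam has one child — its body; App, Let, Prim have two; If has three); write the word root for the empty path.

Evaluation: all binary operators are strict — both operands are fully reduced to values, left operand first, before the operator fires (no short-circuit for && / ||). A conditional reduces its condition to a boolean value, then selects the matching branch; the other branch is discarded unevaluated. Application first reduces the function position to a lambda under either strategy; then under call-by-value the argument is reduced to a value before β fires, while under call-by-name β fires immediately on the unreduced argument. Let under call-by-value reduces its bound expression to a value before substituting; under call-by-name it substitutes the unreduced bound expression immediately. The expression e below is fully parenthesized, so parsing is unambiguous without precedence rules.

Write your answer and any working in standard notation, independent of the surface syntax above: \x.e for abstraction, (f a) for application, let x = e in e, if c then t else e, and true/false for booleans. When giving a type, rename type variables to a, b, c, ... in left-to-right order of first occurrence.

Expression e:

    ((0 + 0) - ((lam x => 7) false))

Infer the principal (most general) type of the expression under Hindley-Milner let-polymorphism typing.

Working:
  unify Int ~ Int
  unify Int ~ Int
  unify Int ~ Int
\x._ : a -> Int
  unify a -> Int ~ Bool -> b
  unify a ~ Bool
  unify Int ~ b
_ _ : Int
  unify Int ~ Int

Answer: Int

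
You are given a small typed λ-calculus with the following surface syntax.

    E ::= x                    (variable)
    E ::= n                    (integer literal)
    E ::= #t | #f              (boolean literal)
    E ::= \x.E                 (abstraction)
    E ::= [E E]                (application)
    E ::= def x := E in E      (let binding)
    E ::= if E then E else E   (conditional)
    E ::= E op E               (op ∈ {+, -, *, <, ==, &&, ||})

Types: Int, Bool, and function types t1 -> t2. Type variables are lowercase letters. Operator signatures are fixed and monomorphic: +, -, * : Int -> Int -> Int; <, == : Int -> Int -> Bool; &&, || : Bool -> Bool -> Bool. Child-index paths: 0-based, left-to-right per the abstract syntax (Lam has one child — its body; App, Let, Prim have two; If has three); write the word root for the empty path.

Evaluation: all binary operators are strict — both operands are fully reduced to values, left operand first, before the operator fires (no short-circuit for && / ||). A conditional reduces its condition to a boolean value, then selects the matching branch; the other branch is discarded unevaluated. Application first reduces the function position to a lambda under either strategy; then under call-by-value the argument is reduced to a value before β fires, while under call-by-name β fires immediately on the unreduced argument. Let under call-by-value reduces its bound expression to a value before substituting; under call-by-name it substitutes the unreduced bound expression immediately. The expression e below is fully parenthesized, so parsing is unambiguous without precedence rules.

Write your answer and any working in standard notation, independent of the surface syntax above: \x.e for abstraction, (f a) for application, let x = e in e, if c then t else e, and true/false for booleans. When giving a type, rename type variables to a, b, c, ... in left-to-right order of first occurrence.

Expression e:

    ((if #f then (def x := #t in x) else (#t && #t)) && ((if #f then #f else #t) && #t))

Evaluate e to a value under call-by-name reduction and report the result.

Answer: true

Working:
step 0: ((if false then (let x = true in x) else (true && true)) && ((if false then false else true) && true))
step 1: [if@0] ((true && true) && ((if false then false else true) && true))
step 2: [delta@0] (true && ((if false then false else true) && true))
step 3: [if@1.0] (true && (true && true))
step 4: [delta@1] (true && true)
step 5: [delta@root] true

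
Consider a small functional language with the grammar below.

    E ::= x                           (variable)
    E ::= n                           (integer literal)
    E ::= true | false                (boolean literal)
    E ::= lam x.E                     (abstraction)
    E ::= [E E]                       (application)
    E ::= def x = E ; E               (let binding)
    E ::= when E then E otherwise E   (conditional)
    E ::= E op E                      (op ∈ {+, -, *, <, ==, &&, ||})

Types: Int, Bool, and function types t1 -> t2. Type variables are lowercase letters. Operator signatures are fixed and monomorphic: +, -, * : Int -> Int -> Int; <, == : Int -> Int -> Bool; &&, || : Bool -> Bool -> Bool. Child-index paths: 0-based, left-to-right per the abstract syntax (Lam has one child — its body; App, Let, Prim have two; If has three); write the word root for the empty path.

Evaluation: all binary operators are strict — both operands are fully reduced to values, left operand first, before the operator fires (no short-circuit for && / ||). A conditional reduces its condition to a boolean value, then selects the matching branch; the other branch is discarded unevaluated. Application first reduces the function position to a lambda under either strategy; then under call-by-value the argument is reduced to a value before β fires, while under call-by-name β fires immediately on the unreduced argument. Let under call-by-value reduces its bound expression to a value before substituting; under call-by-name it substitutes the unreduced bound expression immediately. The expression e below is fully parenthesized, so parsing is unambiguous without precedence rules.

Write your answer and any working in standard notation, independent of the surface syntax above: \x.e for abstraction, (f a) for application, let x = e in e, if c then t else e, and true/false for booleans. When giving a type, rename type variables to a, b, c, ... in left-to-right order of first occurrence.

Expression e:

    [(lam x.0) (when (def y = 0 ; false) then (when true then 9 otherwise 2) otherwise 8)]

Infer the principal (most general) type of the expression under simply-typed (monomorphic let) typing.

Trace:
\x._ : a -> Int
let y : Int
  unify Bool ~ Bool
  unify Bool ~ Bool
  unify Int ~ Int
  unify Int ~ Int
  unify a -> Int ~ Int -> b
  unify a ~ Int
  unify Int ~ b
_ _ : Int

Answer: Int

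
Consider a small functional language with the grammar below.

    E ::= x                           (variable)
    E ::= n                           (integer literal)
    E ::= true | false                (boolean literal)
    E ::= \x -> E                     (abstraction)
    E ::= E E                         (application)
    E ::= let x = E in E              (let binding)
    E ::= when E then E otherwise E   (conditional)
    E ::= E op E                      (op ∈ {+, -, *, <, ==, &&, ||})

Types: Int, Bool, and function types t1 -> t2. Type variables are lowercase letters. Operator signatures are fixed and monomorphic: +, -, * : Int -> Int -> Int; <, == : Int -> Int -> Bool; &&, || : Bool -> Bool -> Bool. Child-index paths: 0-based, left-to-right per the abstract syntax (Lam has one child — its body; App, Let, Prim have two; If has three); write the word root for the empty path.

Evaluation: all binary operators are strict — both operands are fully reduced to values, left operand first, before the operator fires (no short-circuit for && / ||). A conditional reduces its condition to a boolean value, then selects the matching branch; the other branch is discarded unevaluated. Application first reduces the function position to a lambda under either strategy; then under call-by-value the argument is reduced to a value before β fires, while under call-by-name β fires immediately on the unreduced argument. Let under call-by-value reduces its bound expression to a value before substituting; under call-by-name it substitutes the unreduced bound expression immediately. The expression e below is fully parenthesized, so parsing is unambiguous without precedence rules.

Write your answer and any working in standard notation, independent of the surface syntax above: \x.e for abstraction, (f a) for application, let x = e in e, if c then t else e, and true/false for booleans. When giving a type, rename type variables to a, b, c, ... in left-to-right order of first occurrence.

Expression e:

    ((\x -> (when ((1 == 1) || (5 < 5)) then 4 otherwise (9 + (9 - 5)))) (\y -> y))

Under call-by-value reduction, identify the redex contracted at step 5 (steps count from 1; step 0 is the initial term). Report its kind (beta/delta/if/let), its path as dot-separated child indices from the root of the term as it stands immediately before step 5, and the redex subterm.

Trace:
step 0: ((\x.(if ((1 == 1) || (5 < 5)) then 4 else (9 + (9 - 5)))) (\y.y))
step 1: [beta@root] (if ((1 == 1) || (5 < 5)) then 4 else (9 + (9 - 5)))
step 2: [delta@0.0] (if (true || (5 < 5)) then 4 else (9 + (9 - 5)))
step 3: [delta@0.1] (if (true || false) then 4 else (9 + (9 - 5)))
step 4: [delta@0] (if true then 4 else (9 + (9 - 5)))
step 5: [if@root] 4

Answer: if at root : (if true then 4 else (9 + (9 - 5)))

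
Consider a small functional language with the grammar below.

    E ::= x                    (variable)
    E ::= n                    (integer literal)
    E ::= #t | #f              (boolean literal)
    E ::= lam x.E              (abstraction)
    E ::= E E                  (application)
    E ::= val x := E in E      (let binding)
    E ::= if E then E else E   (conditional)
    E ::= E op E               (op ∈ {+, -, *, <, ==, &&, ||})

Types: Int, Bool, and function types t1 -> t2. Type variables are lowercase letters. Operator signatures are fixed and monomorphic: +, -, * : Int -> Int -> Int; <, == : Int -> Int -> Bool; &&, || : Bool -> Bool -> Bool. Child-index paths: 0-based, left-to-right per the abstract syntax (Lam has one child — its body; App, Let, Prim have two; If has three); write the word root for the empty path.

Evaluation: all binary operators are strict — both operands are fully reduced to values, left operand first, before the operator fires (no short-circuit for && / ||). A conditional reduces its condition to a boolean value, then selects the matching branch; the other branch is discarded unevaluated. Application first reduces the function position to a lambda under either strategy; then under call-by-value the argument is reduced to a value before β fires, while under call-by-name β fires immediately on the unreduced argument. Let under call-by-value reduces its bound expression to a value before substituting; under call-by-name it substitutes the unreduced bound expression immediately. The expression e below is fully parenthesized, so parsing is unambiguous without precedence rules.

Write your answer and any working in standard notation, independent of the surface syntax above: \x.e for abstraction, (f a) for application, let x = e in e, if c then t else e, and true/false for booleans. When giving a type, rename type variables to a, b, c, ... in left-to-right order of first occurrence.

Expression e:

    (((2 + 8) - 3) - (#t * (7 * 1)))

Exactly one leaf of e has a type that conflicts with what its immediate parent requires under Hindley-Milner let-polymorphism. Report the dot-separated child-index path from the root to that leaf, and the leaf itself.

Derivation:
  unify Int ~ Int
  unify Int ~ Int
  unify Int ~ Int
  unify Int ~ Int
  unify Int ~ Int
  unify Bool ~ Int
  FAIL: mismatch Bool ~ Int

Answer: 1.0 : true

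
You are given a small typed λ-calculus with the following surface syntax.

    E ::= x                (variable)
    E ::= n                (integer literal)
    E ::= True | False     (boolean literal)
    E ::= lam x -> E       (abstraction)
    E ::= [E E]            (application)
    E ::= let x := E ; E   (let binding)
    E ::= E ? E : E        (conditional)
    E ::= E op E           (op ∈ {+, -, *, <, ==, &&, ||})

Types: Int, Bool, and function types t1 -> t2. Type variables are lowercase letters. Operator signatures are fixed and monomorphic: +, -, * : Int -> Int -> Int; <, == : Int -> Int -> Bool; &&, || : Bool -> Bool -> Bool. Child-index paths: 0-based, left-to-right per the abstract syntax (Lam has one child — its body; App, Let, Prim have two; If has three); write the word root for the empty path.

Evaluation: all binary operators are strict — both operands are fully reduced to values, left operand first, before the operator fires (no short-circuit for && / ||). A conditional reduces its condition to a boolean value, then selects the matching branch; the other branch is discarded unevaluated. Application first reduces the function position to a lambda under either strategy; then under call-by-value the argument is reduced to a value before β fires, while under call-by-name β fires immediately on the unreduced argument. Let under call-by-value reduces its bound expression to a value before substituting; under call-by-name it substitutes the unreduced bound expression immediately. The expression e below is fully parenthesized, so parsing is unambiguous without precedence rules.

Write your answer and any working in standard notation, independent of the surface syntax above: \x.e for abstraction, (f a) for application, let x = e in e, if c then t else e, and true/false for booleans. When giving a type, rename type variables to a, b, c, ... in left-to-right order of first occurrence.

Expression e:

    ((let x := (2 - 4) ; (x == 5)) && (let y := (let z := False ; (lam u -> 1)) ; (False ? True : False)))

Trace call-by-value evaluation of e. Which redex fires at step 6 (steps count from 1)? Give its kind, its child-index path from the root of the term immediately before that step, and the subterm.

Answer: if at 1 : (if false then true else false)

Working:
step 0: ((let x = (2 - 4) in (x == 5)) && (let y = (let z = false in (\u.1)) in (if false then true else false)))
step 1: [delta@0.0] ((let x = -2 in (x == 5)) && (let y = (let z = false in (\u.1)) in (if false then true else false)))
step 2: [let@0] ((-2 == 5) && (let y = (let z = false in (\u.1)) in (if false then true else false)))
step 3: [delta@0] (false && (let y = (let z = false in (\u.1)) in (if false then true else false)))
step 4: [let@1.0] (false && (let y = (\u.1) in (if false then true else false)))
step 5: [let@1] (false && (if false then true else false))
step 6: [if@1] (false && false)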